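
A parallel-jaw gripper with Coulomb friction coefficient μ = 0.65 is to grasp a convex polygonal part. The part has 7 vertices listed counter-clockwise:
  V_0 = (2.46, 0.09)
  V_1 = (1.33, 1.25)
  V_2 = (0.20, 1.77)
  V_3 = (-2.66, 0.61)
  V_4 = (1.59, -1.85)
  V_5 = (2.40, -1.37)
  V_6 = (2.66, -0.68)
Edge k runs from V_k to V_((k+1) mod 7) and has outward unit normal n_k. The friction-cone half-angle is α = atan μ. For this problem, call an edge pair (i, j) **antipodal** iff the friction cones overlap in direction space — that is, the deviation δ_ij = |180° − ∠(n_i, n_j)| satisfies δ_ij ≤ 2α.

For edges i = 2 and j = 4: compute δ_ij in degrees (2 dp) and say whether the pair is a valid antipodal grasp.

α = atan 0.65 = 33.02°;  2α = 66.05°
edge 2: e_2 = (-2.86, -1.16);  n_2 = (-0.3759, +0.9267)
edge 4: e_4 = (+0.81, +0.48);  n_4 = (+0.5098, -0.8603)
∠(n_2, n_4) = 171.43°
δ = |180° − 171.43°| = 8.57°
8.57° ≤ 2α = 66.05°  →  valid

δ = 8.57°, valid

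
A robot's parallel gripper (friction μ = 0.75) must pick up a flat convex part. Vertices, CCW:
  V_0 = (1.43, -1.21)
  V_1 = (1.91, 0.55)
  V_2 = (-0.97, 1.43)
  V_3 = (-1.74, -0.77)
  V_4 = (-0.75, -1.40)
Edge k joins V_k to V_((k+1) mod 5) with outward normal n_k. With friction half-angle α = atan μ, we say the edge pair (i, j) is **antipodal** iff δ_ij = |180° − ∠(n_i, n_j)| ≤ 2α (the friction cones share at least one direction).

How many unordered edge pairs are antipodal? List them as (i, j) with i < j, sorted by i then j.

count = 5; pairs: (0,2), (0,3), (1,3), (1,4), (2,4)

α = atan 0.75 = 36.87°;  2α = 73.74°
n_0 = (+0.9648, -0.2631)
n_1 = (+0.2922, +0.9564)
n_2 = (-0.9439, +0.3304)
n_3 = (-0.5369, -0.8437)
n_4 = (+0.0868, -0.9962)
  (0,1): δ = 91.74°  ·
  (0,2): δ = 4.03°  ✓
  (0,3): δ = 72.78°  ✓
  (0,4): δ = 110.24°  ·
  (1,2): δ = 92.30°  ·
  (1,3): δ = 15.48°  ✓
  (1,4): δ = 21.97°  ✓
  (2,3): δ = 103.18°  ·
  (2,4): δ = 65.73°  ✓
  (3,4): δ = 142.55°  ·
antipodal pairs: 5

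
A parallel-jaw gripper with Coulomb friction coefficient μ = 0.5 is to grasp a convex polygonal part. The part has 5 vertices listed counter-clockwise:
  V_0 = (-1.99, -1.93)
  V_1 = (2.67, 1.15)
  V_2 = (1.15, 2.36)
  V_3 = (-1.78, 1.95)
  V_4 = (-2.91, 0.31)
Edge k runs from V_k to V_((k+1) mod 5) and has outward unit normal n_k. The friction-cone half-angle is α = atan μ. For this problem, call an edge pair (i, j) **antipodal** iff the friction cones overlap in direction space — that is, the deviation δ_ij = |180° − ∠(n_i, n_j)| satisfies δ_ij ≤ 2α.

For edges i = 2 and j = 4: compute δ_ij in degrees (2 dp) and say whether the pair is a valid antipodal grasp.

α = atan 0.5 = 26.57°;  2α = 53.13°
edge 2: e_2 = (-2.93, -0.41);  n_2 = (-0.1386, +0.9904)
edge 4: e_4 = (+0.92, -2.24);  n_4 = (-0.9250, -0.3799)
∠(n_2, n_4) = 104.36°
δ = |180° − 104.36°| = 75.64°
75.64° > 2α = 53.13°  →  invalid

δ = 75.64°, invalid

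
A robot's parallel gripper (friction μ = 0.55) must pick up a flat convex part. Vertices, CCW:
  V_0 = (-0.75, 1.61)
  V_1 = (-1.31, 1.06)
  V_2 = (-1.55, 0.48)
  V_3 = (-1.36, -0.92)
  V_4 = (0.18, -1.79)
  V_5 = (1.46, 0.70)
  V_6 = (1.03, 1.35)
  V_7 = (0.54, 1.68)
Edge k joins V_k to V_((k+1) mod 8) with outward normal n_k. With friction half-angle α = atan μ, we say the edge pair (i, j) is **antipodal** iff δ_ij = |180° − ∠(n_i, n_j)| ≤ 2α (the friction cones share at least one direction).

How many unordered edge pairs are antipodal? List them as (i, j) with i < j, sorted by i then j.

α = atan 0.55 = 28.81°;  2α = 57.62°
n_0 = (-0.7007, +0.7134)
n_1 = (-0.9240, +0.3824)
n_2 = (-0.9909, -0.1345)
n_3 = (-0.4919, -0.8707)
n_4 = (+0.8894, -0.4572)
n_5 = (+0.8340, +0.5517)
n_6 = (+0.5586, +0.8294)
n_7 = (-0.0542, +0.9985)
  (0,1): δ = 156.96°  ·
  (0,2): δ = 126.76°  ·
  (0,3): δ = 73.95°  ·
  (0,4): δ = 18.31°  ✓
  (0,5): δ = 79.00°  ·
  (0,6): δ = 101.56°  ·
  (0,7): δ = 138.62°  ·
  (1,2): δ = 149.79°  ·
  (1,3): δ = 96.98°  ·
  (1,4): δ = 4.73°  ✓
  (1,5): δ = 55.97°  ✓
  (1,6): δ = 78.52°  ·
  (1,7): δ = 115.59°  ·
  (2,3): δ = 127.19°  ·
  (2,4): δ = 34.93°  ✓
  (2,5): δ = 25.76°  ✓
  (2,6): δ = 48.31°  ✓
  (2,7): δ = 85.38°  ·
  (3,4): δ = 87.74°  ·
  (3,5): δ = 27.05°  ✓
  (3,6): δ = 4.50°  ✓
  (3,7): δ = 32.57°  ✓
  (4,5): δ = 119.31°  ·
  (4,6): δ = 96.75°  ·
  (4,7): δ = 59.69°  ·
  (5,6): δ = 157.45°  ·
  (5,7): δ = 120.38°  ·
  (6,7): δ = 142.93°  ·
antipodal pairs: 9

count = 9; pairs: (0,4), (1,4), (1,5), (2,4), (2,5), (2,6), (3,5), (3,6), (3,7)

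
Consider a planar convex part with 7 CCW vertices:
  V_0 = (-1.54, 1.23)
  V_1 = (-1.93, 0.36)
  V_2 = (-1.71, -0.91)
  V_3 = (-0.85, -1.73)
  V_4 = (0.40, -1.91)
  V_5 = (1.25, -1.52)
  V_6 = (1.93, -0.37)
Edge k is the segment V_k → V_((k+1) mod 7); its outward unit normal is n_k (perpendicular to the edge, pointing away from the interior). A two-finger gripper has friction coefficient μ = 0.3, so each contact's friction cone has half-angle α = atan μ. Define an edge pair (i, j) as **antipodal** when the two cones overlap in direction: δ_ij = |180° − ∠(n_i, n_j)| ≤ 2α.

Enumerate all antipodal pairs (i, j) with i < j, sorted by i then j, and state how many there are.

count = 3; pairs: (0,5), (2,6), (3,6)

α = atan 0.3 = 16.70°;  2α = 33.40°
n_0 = (-0.9125, +0.4091)
n_1 = (-0.9853, -0.1707)
n_2 = (-0.6901, -0.7237)
n_3 = (-0.1425, -0.9898)
n_4 = (+0.4170, -0.9089)
n_5 = (+0.8608, -0.5090)
n_6 = (+0.4187, +0.9081)
  (0,1): δ = 146.03°  ·
  (0,2): δ = 109.49°  ·
  (0,3): δ = 74.05°  ·
  (0,4): δ = 41.21°  ·
  (0,5): δ = 6.45°  ✓
  (0,6): δ = 89.39°  ·
  (1,2): δ = 143.46°  ·
  (1,3): δ = 108.02°  ·
  (1,4): δ = 75.18°  ·
  (1,5): δ = 40.42°  ·
  (1,6): δ = 55.42°  ·
  (2,3): δ = 144.56°  ·
  (2,4): δ = 111.72°  ·
  (2,5): δ = 76.96°  ·
  (2,6): δ = 18.88°  ✓
  (3,4): δ = 147.16°  ·
  (3,5): δ = 112.40°  ·
  (3,6): δ = 16.56°  ✓
  (4,5): δ = 145.24°  ·
  (4,6): δ = 49.40°  ·
  (5,6): δ = 84.16°  ·
antipodal pairs: 3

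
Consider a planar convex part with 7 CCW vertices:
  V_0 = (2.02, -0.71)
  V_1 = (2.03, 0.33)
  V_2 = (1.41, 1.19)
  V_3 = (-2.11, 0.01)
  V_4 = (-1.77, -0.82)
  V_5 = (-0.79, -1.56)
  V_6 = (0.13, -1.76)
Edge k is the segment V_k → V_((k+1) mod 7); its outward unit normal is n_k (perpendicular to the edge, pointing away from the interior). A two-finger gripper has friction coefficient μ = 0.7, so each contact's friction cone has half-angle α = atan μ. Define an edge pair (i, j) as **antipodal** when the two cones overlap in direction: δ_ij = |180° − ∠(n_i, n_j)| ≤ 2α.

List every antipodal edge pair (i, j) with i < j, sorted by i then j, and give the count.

α = atan 0.7 = 34.99°;  2α = 69.98°
n_0 = (+1.0000, -0.0096)
n_1 = (+0.8112, +0.5848)
n_2 = (-0.3178, +0.9481)
n_3 = (-0.9254, -0.3791)
n_4 = (-0.6026, -0.7980)
n_5 = (-0.2124, -0.9772)
n_6 = (+0.4856, -0.8742)
  (0,1): δ = 143.66°  ·
  (0,2): δ = 70.92°  ·
  (0,3): δ = 22.83°  ✓
  (0,4): δ = 53.49°  ✓
  (0,5): δ = 78.29°  ·
  (0,6): δ = 119.61°  ·
  (1,2): δ = 107.26°  ·
  (1,3): δ = 13.51°  ✓
  (1,4): δ = 17.15°  ✓
  (1,5): δ = 41.95°  ✓
  (1,6): δ = 83.27°  ·
  (2,3): δ = 86.26°  ·
  (2,4): δ = 55.59°  ✓
  (2,5): δ = 30.80°  ✓
  (2,6): δ = 10.52°  ✓
  (3,4): δ = 149.33°  ·
  (3,5): δ = 124.54°  ·
  (3,6): δ = 83.22°  ·
  (4,5): δ = 155.21°  ·
  (4,6): δ = 113.89°  ·
  (5,6): δ = 138.68°  ·
antipodal pairs: 8

count = 8; pairs: (0,3), (0,4), (1,3), (1,4), (1,5), (2,4), (2,5), (2,6)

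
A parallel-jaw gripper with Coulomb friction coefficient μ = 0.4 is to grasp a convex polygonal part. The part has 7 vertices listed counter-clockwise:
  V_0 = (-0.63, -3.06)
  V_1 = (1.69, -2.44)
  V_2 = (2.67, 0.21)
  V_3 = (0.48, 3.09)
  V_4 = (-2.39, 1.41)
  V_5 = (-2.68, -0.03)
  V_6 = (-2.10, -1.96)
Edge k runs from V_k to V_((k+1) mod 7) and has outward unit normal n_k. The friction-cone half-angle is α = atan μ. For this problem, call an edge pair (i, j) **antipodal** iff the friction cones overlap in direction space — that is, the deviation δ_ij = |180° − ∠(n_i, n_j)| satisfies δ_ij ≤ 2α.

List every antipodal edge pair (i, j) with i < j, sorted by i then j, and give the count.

count = 6; pairs: (0,3), (1,3), (1,4), (1,5), (2,5), (2,6)

α = atan 0.4 = 21.80°;  2α = 43.60°
n_0 = (+0.2582, -0.9661)
n_1 = (+0.9379, -0.3469)
n_2 = (+0.7960, +0.6053)
n_3 = (-0.5052, +0.8630)
n_4 = (-0.9803, +0.1974)
n_5 = (-0.9577, -0.2878)
n_6 = (-0.5991, -0.8007)
  (0,1): δ = 125.26°  ·
  (0,2): δ = 67.71°  ·
  (0,3): δ = 15.38°  ✓
  (0,4): δ = 63.65°  ·
  (0,5): δ = 91.76°  ·
  (0,6): δ = 128.23°  ·
  (1,2): δ = 122.46°  ·
  (1,3): δ = 39.36°  ✓
  (1,4): δ = 8.91°  ✓
  (1,5): δ = 37.02°  ✓
  (1,6): δ = 73.49°  ·
  (2,3): δ = 96.91°  ·
  (2,4): δ = 48.64°  ·
  (2,5): δ = 20.52°  ✓
  (2,6): δ = 15.94°  ✓
  (3,4): δ = 131.73°  ·
  (3,5): δ = 103.62°  ·
  (3,6): δ = 67.15°  ·
  (4,5): δ = 151.89°  ·
  (4,6): δ = 115.42°  ·
  (5,6): δ = 143.53°  ·
antipodal pairs: 6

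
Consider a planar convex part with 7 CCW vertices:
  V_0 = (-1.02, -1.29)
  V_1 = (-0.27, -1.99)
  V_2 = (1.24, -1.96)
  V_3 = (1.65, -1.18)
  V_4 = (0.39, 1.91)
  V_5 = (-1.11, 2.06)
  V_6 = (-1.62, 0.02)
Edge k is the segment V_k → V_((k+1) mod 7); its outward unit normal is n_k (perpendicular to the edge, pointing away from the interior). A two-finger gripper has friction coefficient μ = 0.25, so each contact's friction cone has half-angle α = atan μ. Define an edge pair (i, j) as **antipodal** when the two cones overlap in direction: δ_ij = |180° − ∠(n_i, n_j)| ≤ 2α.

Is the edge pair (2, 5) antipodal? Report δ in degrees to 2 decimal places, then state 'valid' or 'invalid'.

α = atan 0.25 = 14.04°;  2α = 28.07°
edge 2: e_2 = (+0.41, +0.78);  n_2 = (+0.8852, -0.4653)
edge 5: e_5 = (-0.51, -2.04);  n_5 = (-0.9701, +0.2425)
∠(n_2, n_5) = 166.31°
δ = |180° − 166.31°| = 13.69°
13.69° ≤ 2α = 28.07°  →  valid

δ = 13.69°, valid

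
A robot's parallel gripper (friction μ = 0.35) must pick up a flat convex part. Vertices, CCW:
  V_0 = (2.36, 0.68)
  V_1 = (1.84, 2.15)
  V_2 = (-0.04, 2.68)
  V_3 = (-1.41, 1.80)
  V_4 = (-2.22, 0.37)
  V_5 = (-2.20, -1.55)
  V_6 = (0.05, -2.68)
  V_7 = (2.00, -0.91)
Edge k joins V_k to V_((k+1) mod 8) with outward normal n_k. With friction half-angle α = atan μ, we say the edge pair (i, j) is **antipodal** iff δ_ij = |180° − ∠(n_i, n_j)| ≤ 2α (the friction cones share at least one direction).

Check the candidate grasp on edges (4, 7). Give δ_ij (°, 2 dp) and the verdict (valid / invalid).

δ = 13.35°, valid

α = atan 0.35 = 19.29°;  2α = 38.58°
edge 4: e_4 = (+0.02, -1.92);  n_4 = (-0.9999, -0.0104)
edge 7: e_7 = (+0.36, +1.59);  n_7 = (+0.9753, -0.2208)
∠(n_4, n_7) = 166.65°
δ = |180° − 166.65°| = 13.35°
13.35° ≤ 2α = 38.58°  →  valid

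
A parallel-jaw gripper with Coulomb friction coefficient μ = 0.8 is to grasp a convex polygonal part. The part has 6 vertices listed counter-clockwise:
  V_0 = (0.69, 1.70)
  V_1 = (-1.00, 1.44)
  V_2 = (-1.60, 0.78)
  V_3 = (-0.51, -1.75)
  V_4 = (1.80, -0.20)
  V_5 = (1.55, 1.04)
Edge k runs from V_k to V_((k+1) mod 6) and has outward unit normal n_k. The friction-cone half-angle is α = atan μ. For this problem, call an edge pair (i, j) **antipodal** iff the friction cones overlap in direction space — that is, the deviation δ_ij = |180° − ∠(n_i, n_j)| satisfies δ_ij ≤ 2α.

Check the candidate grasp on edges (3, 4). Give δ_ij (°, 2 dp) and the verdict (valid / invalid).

δ = 112.46°, invalid

α = atan 0.8 = 38.66°;  2α = 77.32°
edge 3: e_3 = (+2.31, +1.55);  n_3 = (+0.5572, -0.8304)
edge 4: e_4 = (-0.25, +1.24);  n_4 = (+0.9803, +0.1976)
∠(n_3, n_4) = 67.54°
δ = |180° − 67.54°| = 112.46°
112.46° > 2α = 77.32°  →  invalid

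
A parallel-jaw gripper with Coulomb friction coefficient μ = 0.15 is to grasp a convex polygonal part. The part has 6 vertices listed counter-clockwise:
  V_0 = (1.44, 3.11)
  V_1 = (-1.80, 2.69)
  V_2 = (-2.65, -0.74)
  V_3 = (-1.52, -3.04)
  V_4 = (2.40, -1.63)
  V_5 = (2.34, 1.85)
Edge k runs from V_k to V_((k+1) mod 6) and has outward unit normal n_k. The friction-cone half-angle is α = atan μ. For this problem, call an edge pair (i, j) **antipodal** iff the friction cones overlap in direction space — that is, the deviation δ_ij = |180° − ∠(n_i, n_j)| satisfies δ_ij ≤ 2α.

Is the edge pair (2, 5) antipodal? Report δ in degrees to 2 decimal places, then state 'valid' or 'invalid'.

δ = 9.37°, valid

α = atan 0.15 = 8.53°;  2α = 17.06°
edge 2: e_2 = (+1.13, -2.30);  n_2 = (-0.8975, -0.4410)
edge 5: e_5 = (-0.90, +1.26);  n_5 = (+0.8137, +0.5812)
∠(n_2, n_5) = 170.63°
δ = |180° − 170.63°| = 9.37°
9.37° ≤ 2α = 17.06°  →  valid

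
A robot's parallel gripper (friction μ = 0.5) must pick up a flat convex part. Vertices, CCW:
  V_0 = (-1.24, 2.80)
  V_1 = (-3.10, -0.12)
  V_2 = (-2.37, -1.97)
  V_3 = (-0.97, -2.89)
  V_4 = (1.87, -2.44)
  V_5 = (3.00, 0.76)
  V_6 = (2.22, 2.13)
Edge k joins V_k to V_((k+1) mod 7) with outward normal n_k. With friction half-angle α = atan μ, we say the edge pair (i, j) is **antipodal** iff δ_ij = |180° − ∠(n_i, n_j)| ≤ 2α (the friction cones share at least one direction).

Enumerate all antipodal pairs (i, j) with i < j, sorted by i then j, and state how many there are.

count = 7; pairs: (0,3), (0,4), (1,4), (1,5), (2,5), (2,6), (3,6)

α = atan 0.5 = 26.57°;  2α = 53.13°
n_0 = (-0.8434, +0.5372)
n_1 = (-0.9302, -0.3671)
n_2 = (-0.5492, -0.8357)
n_3 = (+0.1565, -0.9877)
n_4 = (+0.9429, -0.3330)
n_5 = (+0.8690, +0.4948)
n_6 = (+0.1901, +0.9818)
  (0,1): δ = 125.97°  ·
  (0,2): δ = 90.81°  ·
  (0,3): δ = 48.50°  ✓
  (0,4): δ = 13.05°  ✓
  (0,5): δ = 62.15°  ·
  (0,6): δ = 111.54°  ·
  (1,2): δ = 144.84°  ·
  (1,3): δ = 102.53°  ·
  (1,4): δ = 40.98°  ✓
  (1,5): δ = 8.12°  ✓
  (1,6): δ = 57.51°  ·
  (2,3): δ = 137.69°  ·
  (2,4): δ = 76.14°  ·
  (2,5): δ = 27.03°  ✓
  (2,6): δ = 22.35°  ✓
  (3,4): δ = 118.45°  ·
  (3,5): δ = 69.35°  ·
  (3,6): δ = 19.96°  ✓
  (4,5): δ = 130.90°  ·
  (4,6): δ = 81.51°  ·
  (5,6): δ = 130.61°  ·
antipodal pairs: 7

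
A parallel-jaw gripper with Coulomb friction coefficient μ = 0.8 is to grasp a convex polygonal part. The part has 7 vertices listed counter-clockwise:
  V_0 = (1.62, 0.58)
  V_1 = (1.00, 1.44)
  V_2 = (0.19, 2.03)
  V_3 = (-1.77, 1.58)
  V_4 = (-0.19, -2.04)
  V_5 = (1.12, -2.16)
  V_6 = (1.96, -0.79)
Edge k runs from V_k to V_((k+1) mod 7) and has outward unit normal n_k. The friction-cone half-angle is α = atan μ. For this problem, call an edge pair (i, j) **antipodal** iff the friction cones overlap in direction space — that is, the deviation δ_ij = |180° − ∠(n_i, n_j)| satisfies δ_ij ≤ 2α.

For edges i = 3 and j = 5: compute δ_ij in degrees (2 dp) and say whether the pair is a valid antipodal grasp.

δ = 55.09°, valid

α = atan 0.8 = 38.66°;  2α = 77.32°
edge 3: e_3 = (+1.58, -3.62);  n_3 = (-0.9165, -0.4000)
edge 5: e_5 = (+0.84, +1.37);  n_5 = (+0.8525, -0.5227)
∠(n_3, n_5) = 124.91°
δ = |180° − 124.91°| = 55.09°
55.09° ≤ 2α = 77.32°  →  valid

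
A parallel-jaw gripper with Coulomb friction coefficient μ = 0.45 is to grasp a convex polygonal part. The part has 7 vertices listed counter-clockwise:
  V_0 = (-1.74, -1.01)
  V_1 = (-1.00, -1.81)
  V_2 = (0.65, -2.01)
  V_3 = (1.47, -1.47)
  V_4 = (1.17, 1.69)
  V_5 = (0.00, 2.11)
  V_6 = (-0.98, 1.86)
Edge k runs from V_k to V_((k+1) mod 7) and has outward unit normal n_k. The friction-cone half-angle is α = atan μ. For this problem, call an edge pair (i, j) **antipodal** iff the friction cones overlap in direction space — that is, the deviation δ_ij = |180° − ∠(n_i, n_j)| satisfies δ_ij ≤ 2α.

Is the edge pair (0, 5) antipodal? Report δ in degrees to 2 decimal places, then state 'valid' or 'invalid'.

α = atan 0.45 = 24.23°;  2α = 48.46°
edge 0: e_0 = (+0.74, -0.80);  n_0 = (-0.7341, -0.6790)
edge 5: e_5 = (-0.98, -0.25);  n_5 = (-0.2472, +0.9690)
∠(n_0, n_5) = 118.46°
δ = |180° − 118.46°| = 61.54°
61.54° > 2α = 48.46°  →  invalid

δ = 61.54°, invalid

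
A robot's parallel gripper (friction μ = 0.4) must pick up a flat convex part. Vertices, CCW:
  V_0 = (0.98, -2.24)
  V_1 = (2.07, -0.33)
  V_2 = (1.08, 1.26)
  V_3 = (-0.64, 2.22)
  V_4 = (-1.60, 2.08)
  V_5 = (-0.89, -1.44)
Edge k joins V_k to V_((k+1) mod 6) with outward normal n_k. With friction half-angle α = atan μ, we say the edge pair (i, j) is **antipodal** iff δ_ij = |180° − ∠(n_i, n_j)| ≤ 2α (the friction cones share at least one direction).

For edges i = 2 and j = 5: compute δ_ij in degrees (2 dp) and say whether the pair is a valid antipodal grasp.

δ = 6.01°, valid

α = atan 0.4 = 21.80°;  2α = 43.60°
edge 2: e_2 = (-1.72, +0.96);  n_2 = (+0.4874, +0.8732)
edge 5: e_5 = (+1.87, -0.80);  n_5 = (-0.3933, -0.9194)
∠(n_2, n_5) = 173.99°
δ = |180° − 173.99°| = 6.01°
6.01° ≤ 2α = 43.60°  →  valid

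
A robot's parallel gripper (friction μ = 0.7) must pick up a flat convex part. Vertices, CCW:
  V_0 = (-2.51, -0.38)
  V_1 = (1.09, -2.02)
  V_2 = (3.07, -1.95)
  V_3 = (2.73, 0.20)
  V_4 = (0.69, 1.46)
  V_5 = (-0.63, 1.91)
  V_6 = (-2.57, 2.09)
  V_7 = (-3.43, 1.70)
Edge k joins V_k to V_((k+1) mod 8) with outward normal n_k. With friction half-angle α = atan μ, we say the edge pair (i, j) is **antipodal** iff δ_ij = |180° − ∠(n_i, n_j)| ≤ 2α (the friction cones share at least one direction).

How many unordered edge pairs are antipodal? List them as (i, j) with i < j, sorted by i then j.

count = 13; pairs: (0,2), (0,3), (0,4), (0,5), (0,6), (1,3), (1,4), (1,5), (1,6), (2,7), (3,7), (4,7), (5,7)

α = atan 0.7 = 34.99°;  2α = 69.98°
n_0 = (-0.4146, -0.9100)
n_1 = (+0.0353, -0.9994)
n_2 = (+0.9877, +0.1562)
n_3 = (+0.5255, +0.8508)
n_4 = (+0.3227, +0.9465)
n_5 = (+0.0924, +0.9957)
n_6 = (-0.4130, +0.9107)
n_7 = (-0.9145, -0.4045)
  (0,1): δ = 153.48°  ·
  (0,2): δ = 56.52°  ✓
  (0,3): δ = 7.21°  ✓
  (0,4): δ = 5.67°  ✓
  (0,5): δ = 19.19°  ✓
  (0,6): δ = 48.89°  ✓
  (0,7): δ = 138.35°  ·
  (1,2): δ = 83.04°  ·
  (1,3): δ = 33.73°  ✓
  (1,4): δ = 20.85°  ✓
  (1,5): δ = 7.33°  ✓
  (1,6): δ = 22.37°  ✓
  (1,7): δ = 111.84°  ·
  (2,3): δ = 130.69°  ·
  (2,4): δ = 117.81°  ·
  (2,5): δ = 104.29°  ·
  (2,6): δ = 74.59°  ·
  (2,7): δ = 14.87°  ✓
  (3,4): δ = 167.12°  ·
  (3,5): δ = 153.60°  ·
  (3,6): δ = 123.90°  ·
  (3,7): δ = 34.44°  ✓
  (4,5): δ = 166.48°  ·
  (4,6): δ = 136.78°  ·
  (4,7): δ = 47.32°  ✓
  (5,6): δ = 150.31°  ·
  (5,7): δ = 60.84°  ✓
  (6,7): δ = 90.53°  ·
antipodal pairs: 13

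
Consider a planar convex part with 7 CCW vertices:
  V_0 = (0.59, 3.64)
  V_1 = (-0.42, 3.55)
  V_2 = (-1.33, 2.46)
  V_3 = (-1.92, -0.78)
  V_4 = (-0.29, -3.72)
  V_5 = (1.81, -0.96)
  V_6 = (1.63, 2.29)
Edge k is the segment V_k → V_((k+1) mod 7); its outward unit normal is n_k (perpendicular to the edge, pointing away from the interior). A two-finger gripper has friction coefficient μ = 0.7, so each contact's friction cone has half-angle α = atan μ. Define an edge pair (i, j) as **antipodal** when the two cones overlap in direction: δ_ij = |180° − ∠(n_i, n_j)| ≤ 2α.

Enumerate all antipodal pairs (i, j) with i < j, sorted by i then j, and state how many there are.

count = 10; pairs: (0,3), (0,4), (1,4), (1,5), (2,4), (2,5), (2,6), (3,4), (3,5), (3,6)

α = atan 0.7 = 34.99°;  2α = 69.98°
n_0 = (-0.0888, +0.9961)
n_1 = (-0.7676, +0.6409)
n_2 = (-0.9838, +0.1792)
n_3 = (-0.8746, -0.4849)
n_4 = (+0.7958, -0.6055)
n_5 = (+0.9985, +0.0553)
n_6 = (+0.7922, +0.6103)
  (0,1): δ = 134.95°  ·
  (0,2): δ = 105.41°  ·
  (0,3): δ = 66.09°  ✓
  (0,4): δ = 47.64°  ✓
  (0,5): δ = 88.08°  ·
  (0,6): δ = 122.52°  ·
  (1,2): δ = 150.46°  ·
  (1,3): δ = 111.14°  ·
  (1,4): δ = 2.59°  ✓
  (1,5): δ = 43.03°  ✓
  (1,6): δ = 77.47°  ·
  (2,3): δ = 140.67°  ·
  (2,4): δ = 26.95°  ✓
  (2,5): δ = 13.49°  ✓
  (2,6): δ = 47.93°  ✓
  (3,4): δ = 66.27°  ✓
  (3,5): δ = 25.83°  ✓
  (3,6): δ = 8.60°  ✓
  (4,5): δ = 139.56°  ·
  (4,6): δ = 105.12°  ·
  (5,6): δ = 145.56°  ·
antipodal pairs: 10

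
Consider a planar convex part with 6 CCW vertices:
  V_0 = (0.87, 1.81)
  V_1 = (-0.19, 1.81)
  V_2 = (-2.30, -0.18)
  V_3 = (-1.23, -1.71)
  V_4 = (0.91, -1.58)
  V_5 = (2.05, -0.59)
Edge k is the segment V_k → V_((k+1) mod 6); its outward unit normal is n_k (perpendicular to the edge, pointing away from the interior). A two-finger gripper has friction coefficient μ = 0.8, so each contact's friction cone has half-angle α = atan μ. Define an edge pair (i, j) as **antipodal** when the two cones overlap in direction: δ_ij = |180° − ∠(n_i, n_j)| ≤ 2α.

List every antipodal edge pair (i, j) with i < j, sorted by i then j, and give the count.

count = 8; pairs: (0,2), (0,3), (0,4), (1,3), (1,4), (1,5), (2,5), (3,5)

α = atan 0.8 = 38.66°;  2α = 77.32°
n_0 = (+0.0000, +1.0000)
n_1 = (-0.6861, +0.7275)
n_2 = (-0.8195, -0.5731)
n_3 = (+0.0606, -0.9982)
n_4 = (+0.6557, -0.7550)
n_5 = (+0.8974, +0.4412)
  (0,1): δ = 136.68°  ·
  (0,2): δ = 55.03°  ✓
  (0,3): δ = 3.48°  ✓
  (0,4): δ = 40.97°  ✓
  (0,5): δ = 116.18°  ·
  (1,2): δ = 98.36°  ·
  (1,3): δ = 39.85°  ✓
  (1,4): δ = 2.35°  ✓
  (1,5): δ = 72.86°  ✓
  (2,3): δ = 121.49°  ·
  (2,4): δ = 84.00°  ·
  (2,5): δ = 8.79°  ✓
  (3,4): δ = 142.50°  ·
  (3,5): δ = 67.29°  ✓
  (4,5): δ = 104.79°  ·
antipodal pairs: 8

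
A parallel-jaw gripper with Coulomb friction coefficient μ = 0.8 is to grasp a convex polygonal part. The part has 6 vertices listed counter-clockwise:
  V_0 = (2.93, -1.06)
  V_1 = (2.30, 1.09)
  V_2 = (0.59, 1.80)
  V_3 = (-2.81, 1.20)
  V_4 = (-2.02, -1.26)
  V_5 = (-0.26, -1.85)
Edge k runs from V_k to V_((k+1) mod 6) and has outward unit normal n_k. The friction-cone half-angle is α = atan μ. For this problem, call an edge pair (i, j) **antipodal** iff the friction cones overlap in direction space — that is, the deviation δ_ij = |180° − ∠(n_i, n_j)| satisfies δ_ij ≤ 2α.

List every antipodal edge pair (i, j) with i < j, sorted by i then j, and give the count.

α = atan 0.8 = 38.66°;  2α = 77.32°
n_0 = (+0.9596, +0.2812)
n_1 = (+0.3835, +0.9236)
n_2 = (-0.1738, +0.9848)
n_3 = (-0.9521, -0.3058)
n_4 = (-0.3178, -0.9481)
n_5 = (+0.2404, -0.9707)
  (0,1): δ = 128.88°  ·
  (0,2): δ = 96.32°  ·
  (0,3): δ = 1.47°  ✓
  (0,4): δ = 55.14°  ✓
  (0,5): δ = 87.58°  ·
  (1,2): δ = 147.44°  ·
  (1,3): δ = 49.65°  ✓
  (1,4): δ = 4.02°  ✓
  (1,5): δ = 36.46°  ✓
  (2,3): δ = 82.20°  ·
  (2,4): δ = 28.54°  ✓
  (2,5): δ = 3.90°  ✓
  (3,4): δ = 126.34°  ·
  (3,5): δ = 93.89°  ·
  (4,5): δ = 147.56°  ·
antipodal pairs: 7

count = 7; pairs: (0,3), (0,4), (1,3), (1,4), (1,5), (2,4), (2,5)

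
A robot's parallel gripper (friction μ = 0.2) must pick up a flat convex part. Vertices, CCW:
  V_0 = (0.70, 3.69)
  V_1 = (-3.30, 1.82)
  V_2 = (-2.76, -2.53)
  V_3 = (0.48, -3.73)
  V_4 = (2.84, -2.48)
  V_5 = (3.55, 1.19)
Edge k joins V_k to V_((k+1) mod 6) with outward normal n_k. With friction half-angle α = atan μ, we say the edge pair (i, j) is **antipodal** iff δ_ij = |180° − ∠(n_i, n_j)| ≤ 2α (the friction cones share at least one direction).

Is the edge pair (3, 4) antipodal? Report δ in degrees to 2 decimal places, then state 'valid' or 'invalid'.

α = atan 0.2 = 11.31°;  2α = 22.62°
edge 3: e_3 = (+2.36, +1.25);  n_3 = (+0.4681, -0.8837)
edge 4: e_4 = (+0.71, +3.67);  n_4 = (+0.9818, -0.1899)
∠(n_3, n_4) = 51.14°
δ = |180° − 51.14°| = 128.86°
128.86° > 2α = 22.62°  →  invalid

δ = 128.86°, invalid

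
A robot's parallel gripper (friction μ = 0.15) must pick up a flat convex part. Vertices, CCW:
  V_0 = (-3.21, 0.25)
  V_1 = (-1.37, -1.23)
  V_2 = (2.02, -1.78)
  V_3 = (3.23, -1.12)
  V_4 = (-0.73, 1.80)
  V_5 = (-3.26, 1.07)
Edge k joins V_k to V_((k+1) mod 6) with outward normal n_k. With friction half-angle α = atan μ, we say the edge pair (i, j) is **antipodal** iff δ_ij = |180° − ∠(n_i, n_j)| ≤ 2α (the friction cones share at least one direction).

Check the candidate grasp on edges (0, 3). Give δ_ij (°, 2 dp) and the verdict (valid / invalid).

α = atan 0.15 = 8.53°;  2α = 17.06°
edge 0: e_0 = (+1.84, -1.48);  n_0 = (-0.6268, -0.7792)
edge 3: e_3 = (-3.96, +2.92);  n_3 = (+0.5935, +0.8049)
∠(n_0, n_3) = 177.59°
δ = |180° − 177.59°| = 2.41°
2.41° ≤ 2α = 17.06°  →  valid

δ = 2.41°, valid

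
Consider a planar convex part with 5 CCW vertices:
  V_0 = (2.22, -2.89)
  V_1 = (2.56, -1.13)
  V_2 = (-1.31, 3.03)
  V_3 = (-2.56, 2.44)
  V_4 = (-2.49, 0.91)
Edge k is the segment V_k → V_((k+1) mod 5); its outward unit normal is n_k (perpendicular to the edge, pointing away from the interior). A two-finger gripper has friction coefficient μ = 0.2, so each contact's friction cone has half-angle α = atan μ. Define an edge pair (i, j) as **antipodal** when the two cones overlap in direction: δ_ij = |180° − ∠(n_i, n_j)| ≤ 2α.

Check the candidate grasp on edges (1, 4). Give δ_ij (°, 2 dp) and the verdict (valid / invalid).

δ = 8.17°, valid

α = atan 0.2 = 11.31°;  2α = 22.62°
edge 1: e_1 = (-3.87, +4.16);  n_1 = (+0.7322, +0.6811)
edge 4: e_4 = (+4.71, -3.80);  n_4 = (-0.6279, -0.7783)
∠(n_1, n_4) = 171.83°
δ = |180° − 171.83°| = 8.17°
8.17° ≤ 2α = 22.62°  →  valid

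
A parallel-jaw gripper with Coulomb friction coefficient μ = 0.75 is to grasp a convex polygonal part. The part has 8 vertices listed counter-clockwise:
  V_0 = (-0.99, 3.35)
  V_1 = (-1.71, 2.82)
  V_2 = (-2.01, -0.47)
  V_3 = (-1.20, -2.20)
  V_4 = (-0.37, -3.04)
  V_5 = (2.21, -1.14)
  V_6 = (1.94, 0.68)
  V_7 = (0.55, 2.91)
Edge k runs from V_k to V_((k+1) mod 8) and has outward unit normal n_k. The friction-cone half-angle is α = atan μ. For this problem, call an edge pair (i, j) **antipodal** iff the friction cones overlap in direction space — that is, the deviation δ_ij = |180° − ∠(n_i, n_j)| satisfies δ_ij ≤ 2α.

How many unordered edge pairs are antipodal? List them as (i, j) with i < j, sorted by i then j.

count = 12; pairs: (0,4), (0,5), (1,4), (1,5), (1,6), (2,5), (2,6), (2,7), (3,5), (3,6), (3,7), (4,7)

α = atan 0.75 = 36.87°;  2α = 73.74°
n_0 = (-0.5928, +0.8053)
n_1 = (-0.9959, +0.0908)
n_2 = (-0.9056, -0.4240)
n_3 = (-0.7113, -0.7029)
n_4 = (+0.5930, -0.8052)
n_5 = (+0.9892, +0.1467)
n_6 = (+0.8486, +0.5290)
n_7 = (+0.2747, +0.9615)
  (0,1): δ = 131.57°  ·
  (0,2): δ = 101.27°  ·
  (0,3): δ = 81.70°  ·
  (0,4): δ = 0.01°  ✓
  (0,5): δ = 62.08°  ✓
  (0,6): δ = 85.58°  ·
  (0,7): δ = 127.70°  ·
  (1,2): δ = 149.70°  ·
  (1,3): δ = 130.13°  ·
  (1,4): δ = 48.42°  ✓
  (1,5): δ = 13.65°  ✓
  (1,6): δ = 37.15°  ✓
  (1,7): δ = 79.26°  ·
  (2,3): δ = 160.43°  ·
  (2,4): δ = 78.72°  ·
  (2,5): δ = 16.65°  ✓
  (2,6): δ = 6.85°  ✓
  (2,7): δ = 48.97°  ✓
  (3,4): δ = 98.29°  ·
  (3,5): δ = 36.22°  ✓
  (3,6): δ = 12.72°  ✓
  (3,7): δ = 29.40°  ✓
  (4,5): δ = 117.93°  ·
  (4,6): δ = 94.43°  ·
  (4,7): δ = 52.31°  ✓
  (5,6): δ = 156.50°  ·
  (5,7): δ = 114.38°  ·
  (6,7): δ = 137.88°  ·
antipodal pairs: 12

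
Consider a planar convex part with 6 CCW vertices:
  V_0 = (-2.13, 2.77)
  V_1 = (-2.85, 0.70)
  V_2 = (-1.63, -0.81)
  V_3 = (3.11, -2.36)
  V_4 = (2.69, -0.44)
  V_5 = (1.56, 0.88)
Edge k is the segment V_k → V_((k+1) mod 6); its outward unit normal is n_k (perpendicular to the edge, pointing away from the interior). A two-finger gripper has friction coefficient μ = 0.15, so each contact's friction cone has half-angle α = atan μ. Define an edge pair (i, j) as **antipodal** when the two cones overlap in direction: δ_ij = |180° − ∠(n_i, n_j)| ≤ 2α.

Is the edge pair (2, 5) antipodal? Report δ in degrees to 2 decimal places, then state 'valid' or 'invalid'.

δ = 9.01°, valid

α = atan 0.15 = 8.53°;  2α = 17.06°
edge 2: e_2 = (+4.74, -1.55);  n_2 = (-0.3108, -0.9505)
edge 5: e_5 = (-3.69, +1.89);  n_5 = (+0.4559, +0.8900)
∠(n_2, n_5) = 170.99°
δ = |180° − 170.99°| = 9.01°
9.01° ≤ 2α = 17.06°  →  valid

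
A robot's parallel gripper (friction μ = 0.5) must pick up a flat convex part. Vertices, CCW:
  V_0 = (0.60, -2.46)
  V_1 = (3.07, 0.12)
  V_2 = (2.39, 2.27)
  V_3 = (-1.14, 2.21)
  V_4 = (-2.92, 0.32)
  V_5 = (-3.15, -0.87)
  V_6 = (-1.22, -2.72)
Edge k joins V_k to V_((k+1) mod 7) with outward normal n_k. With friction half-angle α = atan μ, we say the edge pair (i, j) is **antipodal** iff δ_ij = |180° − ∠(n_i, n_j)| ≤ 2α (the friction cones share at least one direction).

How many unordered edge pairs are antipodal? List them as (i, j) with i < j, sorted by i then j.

count = 8; pairs: (0,2), (0,3), (0,4), (1,4), (1,5), (2,5), (2,6), (3,6)

α = atan 0.5 = 26.57°;  2α = 53.13°
n_0 = (+0.7223, -0.6915)
n_1 = (+0.9534, +0.3016)
n_2 = (-0.0170, +0.9999)
n_3 = (-0.7280, +0.6856)
n_4 = (-0.9818, +0.1898)
n_5 = (-0.6920, -0.7219)
n_6 = (+0.1414, -0.9899)
  (0,1): δ = 118.70°  ·
  (0,2): δ = 45.27°  ✓
  (0,3): δ = 0.47°  ✓
  (0,4): δ = 32.81°  ✓
  (0,5): δ = 89.96°  ·
  (0,6): δ = 141.88°  ·
  (1,2): δ = 106.58°  ·
  (1,3): δ = 60.83°  ·
  (1,4): δ = 28.49°  ✓
  (1,5): δ = 28.66°  ✓
  (1,6): δ = 80.58°  ·
  (2,3): δ = 134.26°  ·
  (2,4): δ = 101.91°  ·
  (2,5): δ = 44.76°  ✓
  (2,6): δ = 7.16°  ✓
  (3,4): δ = 147.66°  ·
  (3,5): δ = 90.50°  ·
  (3,6): δ = 38.59°  ✓
  (4,5): δ = 122.85°  ·
  (4,6): δ = 70.93°  ·
  (5,6): δ = 128.08°  ·
antipodal pairs: 8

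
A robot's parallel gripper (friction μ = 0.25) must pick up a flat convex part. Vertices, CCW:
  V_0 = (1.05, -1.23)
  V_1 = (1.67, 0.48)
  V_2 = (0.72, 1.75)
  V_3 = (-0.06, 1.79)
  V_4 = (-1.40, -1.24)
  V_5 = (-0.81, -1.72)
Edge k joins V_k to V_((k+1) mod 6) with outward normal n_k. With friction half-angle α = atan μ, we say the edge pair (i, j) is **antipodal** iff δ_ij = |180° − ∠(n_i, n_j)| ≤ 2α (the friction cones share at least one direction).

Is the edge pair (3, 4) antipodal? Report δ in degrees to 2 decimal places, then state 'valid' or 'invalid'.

α = atan 0.25 = 14.04°;  2α = 28.07°
edge 3: e_3 = (-1.34, -3.03);  n_3 = (-0.9146, +0.4045)
edge 4: e_4 = (+0.59, -0.48);  n_4 = (-0.6311, -0.7757)
∠(n_3, n_4) = 74.73°
δ = |180° − 74.73°| = 105.27°
105.27° > 2α = 28.07°  →  invalid

δ = 105.27°, invalid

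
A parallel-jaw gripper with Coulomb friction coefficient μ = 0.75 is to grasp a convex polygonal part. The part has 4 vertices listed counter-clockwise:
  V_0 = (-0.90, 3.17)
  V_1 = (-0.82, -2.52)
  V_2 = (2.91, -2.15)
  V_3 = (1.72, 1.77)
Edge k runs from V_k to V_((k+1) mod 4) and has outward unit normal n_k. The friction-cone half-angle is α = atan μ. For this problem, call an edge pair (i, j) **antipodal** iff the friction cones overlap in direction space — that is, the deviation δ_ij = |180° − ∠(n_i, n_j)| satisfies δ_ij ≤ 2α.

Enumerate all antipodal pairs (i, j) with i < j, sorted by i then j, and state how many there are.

count = 3; pairs: (0,2), (0,3), (1,3)

α = atan 0.75 = 36.87°;  2α = 73.74°
n_0 = (-0.9999, -0.0141)
n_1 = (+0.0987, -0.9951)
n_2 = (+0.9569, +0.2905)
n_3 = (+0.4713, +0.8820)
  (0,1): δ = 85.14°  ·
  (0,2): δ = 16.08°  ✓
  (0,3): δ = 61.08°  ✓
  (1,2): δ = 78.78°  ·
  (1,3): δ = 33.78°  ✓
  (2,3): δ = 135.00°  ·
antipodal pairs: 3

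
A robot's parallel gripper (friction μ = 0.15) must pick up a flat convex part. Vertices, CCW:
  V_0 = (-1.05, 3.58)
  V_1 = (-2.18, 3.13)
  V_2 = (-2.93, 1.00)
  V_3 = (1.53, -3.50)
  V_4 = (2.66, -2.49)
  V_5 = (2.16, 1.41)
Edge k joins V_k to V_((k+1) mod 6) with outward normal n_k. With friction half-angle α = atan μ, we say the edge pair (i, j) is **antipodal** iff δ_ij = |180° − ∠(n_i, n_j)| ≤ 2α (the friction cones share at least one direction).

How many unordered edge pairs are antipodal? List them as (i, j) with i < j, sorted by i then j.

α = atan 0.15 = 8.53°;  2α = 17.06°
n_0 = (-0.3700, +0.9290)
n_1 = (-0.9432, +0.3321)
n_2 = (-0.7103, -0.7039)
n_3 = (+0.6664, -0.7456)
n_4 = (+0.9919, +0.1272)
n_5 = (+0.5600, +0.8285)
  (0,1): δ = 131.11°  ·
  (0,2): δ = 66.97°  ·
  (0,3): δ = 20.08°  ·
  (0,4): δ = 75.59°  ·
  (0,5): δ = 124.23°  ·
  (1,2): δ = 115.86°  ·
  (1,3): δ = 28.81°  ·
  (1,4): δ = 26.70°  ·
  (1,5): δ = 75.34°  ·
  (2,3): δ = 92.95°  ·
  (2,4): δ = 37.44°  ·
  (2,5): δ = 11.20°  ✓
  (3,4): δ = 124.48°  ·
  (3,5): δ = 75.85°  ·
  (4,5): δ = 131.36°  ·
antipodal pairs: 1

count = 1; pairs: (2,5)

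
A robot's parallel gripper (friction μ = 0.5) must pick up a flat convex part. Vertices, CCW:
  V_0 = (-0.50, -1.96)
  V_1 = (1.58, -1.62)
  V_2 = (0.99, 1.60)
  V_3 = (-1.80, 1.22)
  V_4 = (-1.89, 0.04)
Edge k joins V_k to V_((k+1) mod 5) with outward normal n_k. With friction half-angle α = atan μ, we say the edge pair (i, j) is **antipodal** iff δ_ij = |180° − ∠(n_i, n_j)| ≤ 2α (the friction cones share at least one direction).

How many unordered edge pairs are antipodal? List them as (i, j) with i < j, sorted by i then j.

α = atan 0.5 = 26.57°;  2α = 53.13°
n_0 = (+0.1613, -0.9869)
n_1 = (+0.9836, +0.1802)
n_2 = (-0.1350, +0.9909)
n_3 = (-0.9971, +0.0761)
n_4 = (-0.8212, -0.5707)
  (0,1): δ = 88.90°  ·
  (0,2): δ = 1.53°  ✓
  (0,3): δ = 76.35°  ·
  (0,4): δ = 115.52°  ·
  (1,2): δ = 92.63°  ·
  (1,3): δ = 14.74°  ✓
  (1,4): δ = 24.42°  ✓
  (2,3): δ = 102.12°  ·
  (2,4): δ = 62.96°  ·
  (3,4): δ = 140.84°  ·
antipodal pairs: 3

count = 3; pairs: (0,2), (1,3), (1,4)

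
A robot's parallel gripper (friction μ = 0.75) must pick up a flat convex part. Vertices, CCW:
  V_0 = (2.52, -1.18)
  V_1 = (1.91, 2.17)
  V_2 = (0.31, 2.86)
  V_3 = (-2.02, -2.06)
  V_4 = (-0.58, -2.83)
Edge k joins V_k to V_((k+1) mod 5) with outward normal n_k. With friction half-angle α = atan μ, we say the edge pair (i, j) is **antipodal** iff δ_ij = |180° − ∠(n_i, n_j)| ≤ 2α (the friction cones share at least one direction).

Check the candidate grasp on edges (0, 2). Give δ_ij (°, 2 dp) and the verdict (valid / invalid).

α = atan 0.75 = 36.87°;  2α = 73.74°
edge 0: e_0 = (-0.61, +3.35);  n_0 = (+0.9838, +0.1791)
edge 2: e_2 = (-2.33, -4.92);  n_2 = (-0.9038, +0.4280)
∠(n_0, n_2) = 144.34°
δ = |180° − 144.34°| = 35.66°
35.66° ≤ 2α = 73.74°  →  valid

δ = 35.66°, valid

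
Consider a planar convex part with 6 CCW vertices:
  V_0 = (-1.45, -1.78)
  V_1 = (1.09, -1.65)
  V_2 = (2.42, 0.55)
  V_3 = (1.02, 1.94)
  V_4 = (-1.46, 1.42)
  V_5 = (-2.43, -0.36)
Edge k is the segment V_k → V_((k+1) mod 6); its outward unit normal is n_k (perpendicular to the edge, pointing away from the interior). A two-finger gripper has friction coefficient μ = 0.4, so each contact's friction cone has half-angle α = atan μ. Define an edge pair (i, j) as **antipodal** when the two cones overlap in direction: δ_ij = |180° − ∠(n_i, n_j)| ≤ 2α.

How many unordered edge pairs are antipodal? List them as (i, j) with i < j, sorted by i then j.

count = 3; pairs: (0,3), (1,4), (2,5)

α = atan 0.4 = 21.80°;  2α = 43.60°
n_0 = (+0.0511, -0.9987)
n_1 = (+0.8558, -0.5174)
n_2 = (+0.7046, +0.7096)
n_3 = (-0.2052, +0.9787)
n_4 = (-0.8781, +0.4785)
n_5 = (-0.8230, -0.5680)
  (0,1): δ = 124.08°  ·
  (0,2): δ = 47.72°  ·
  (0,3): δ = 8.91°  ✓
  (0,4): δ = 58.48°  ·
  (0,5): δ = 121.68°  ·
  (1,2): δ = 103.64°  ·
  (1,3): δ = 47.00°  ·
  (1,4): δ = 2.57°  ✓
  (1,5): δ = 65.77°  ·
  (2,3): δ = 123.36°  ·
  (2,4): δ = 73.79°  ·
  (2,5): δ = 10.59°  ✓
  (3,4): δ = 130.43°  ·
  (3,5): δ = 67.23°  ·
  (4,5): δ = 116.80°  ·
antipodal pairs: 3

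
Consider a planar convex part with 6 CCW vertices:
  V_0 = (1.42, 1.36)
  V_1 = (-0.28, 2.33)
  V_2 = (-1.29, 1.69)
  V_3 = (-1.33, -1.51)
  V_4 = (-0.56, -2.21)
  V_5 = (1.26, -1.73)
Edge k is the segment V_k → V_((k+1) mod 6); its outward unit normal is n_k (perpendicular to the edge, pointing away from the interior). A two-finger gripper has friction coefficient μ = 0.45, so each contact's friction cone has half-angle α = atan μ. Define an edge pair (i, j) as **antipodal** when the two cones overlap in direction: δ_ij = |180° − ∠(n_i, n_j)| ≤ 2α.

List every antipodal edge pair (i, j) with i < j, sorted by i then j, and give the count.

count = 4; pairs: (0,3), (0,4), (1,4), (2,5)

α = atan 0.45 = 24.23°;  2α = 48.46°
n_0 = (+0.4956, +0.8686)
n_1 = (-0.5353, +0.8447)
n_2 = (-0.9999, +0.0125)
n_3 = (-0.6727, -0.7399)
n_4 = (+0.2550, -0.9669)
n_5 = (+0.9987, -0.0517)
  (0,1): δ = 117.93°  ·
  (0,2): δ = 61.01°  ·
  (0,3): δ = 12.57°  ✓
  (0,4): δ = 44.48°  ✓
  (0,5): δ = 116.74°  ·
  (1,2): δ = 123.08°  ·
  (1,3): δ = 74.63°  ·
  (1,4): δ = 17.59°  ✓
  (1,5): δ = 54.67°  ·
  (2,3): δ = 131.56°  ·
  (2,4): δ = 74.51°  ·
  (2,5): δ = 2.25°  ✓
  (3,4): δ = 122.95°  ·
  (3,5): δ = 50.69°  ·
  (4,5): δ = 107.74°  ·
antipodal pairs: 4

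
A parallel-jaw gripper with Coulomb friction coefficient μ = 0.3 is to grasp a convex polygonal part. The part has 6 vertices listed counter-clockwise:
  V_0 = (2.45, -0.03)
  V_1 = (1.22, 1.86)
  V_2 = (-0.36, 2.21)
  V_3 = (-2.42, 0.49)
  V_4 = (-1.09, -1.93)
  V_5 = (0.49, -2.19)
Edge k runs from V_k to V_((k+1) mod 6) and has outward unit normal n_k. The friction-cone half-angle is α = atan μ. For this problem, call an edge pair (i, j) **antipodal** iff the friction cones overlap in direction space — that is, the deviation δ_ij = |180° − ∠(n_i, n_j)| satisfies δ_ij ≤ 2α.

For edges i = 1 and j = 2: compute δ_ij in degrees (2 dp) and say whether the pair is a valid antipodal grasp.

δ = 127.65°, invalid

α = atan 0.3 = 16.70°;  2α = 33.40°
edge 1: e_1 = (-1.58, +0.35);  n_1 = (+0.2163, +0.9763)
edge 2: e_2 = (-2.06, -1.72);  n_2 = (-0.6409, +0.7676)
∠(n_1, n_2) = 52.35°
δ = |180° − 52.35°| = 127.65°
127.65° > 2α = 33.40°  →  invalid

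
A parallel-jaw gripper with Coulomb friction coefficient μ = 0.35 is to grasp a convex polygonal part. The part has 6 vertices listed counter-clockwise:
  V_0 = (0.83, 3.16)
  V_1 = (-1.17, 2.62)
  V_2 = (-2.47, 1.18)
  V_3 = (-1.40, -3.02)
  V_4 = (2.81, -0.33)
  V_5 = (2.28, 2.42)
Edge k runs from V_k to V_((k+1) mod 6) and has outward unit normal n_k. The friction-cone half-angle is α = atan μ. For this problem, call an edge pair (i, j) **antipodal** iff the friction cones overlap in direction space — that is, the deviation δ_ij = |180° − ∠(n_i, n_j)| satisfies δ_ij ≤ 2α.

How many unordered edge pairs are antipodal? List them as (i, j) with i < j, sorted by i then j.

count = 3; pairs: (0,3), (1,3), (2,4)

α = atan 0.35 = 19.29°;  2α = 38.58°
n_0 = (-0.2607, +0.9654)
n_1 = (-0.7423, +0.6701)
n_2 = (-0.9690, -0.2469)
n_3 = (+0.5384, -0.8427)
n_4 = (+0.9819, +0.1892)
n_5 = (+0.4546, +0.8907)
  (0,1): δ = 147.18°  ·
  (0,2): δ = 90.82°  ·
  (0,3): δ = 17.47°  ✓
  (0,4): δ = 85.80°  ·
  (0,5): δ = 137.85°  ·
  (1,2): δ = 123.63°  ·
  (1,3): δ = 15.35°  ✓
  (1,4): δ = 52.98°  ·
  (1,5): δ = 105.04°  ·
  (2,3): δ = 71.72°  ·
  (2,4): δ = 3.38°  ✓
  (2,5): δ = 48.67°  ·
  (3,4): δ = 111.67°  ·
  (3,5): δ = 59.61°  ·
  (4,5): δ = 127.95°  ·
antipodal pairs: 3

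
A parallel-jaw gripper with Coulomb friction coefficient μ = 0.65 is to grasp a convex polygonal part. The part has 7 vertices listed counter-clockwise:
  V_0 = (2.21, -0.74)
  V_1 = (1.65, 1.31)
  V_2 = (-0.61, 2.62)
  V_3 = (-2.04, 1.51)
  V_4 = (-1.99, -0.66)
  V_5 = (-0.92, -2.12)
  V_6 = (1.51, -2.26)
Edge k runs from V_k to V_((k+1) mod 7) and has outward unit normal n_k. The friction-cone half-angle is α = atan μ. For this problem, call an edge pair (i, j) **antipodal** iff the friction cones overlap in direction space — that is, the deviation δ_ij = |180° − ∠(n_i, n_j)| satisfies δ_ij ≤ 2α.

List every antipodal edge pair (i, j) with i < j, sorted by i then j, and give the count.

α = atan 0.65 = 33.02°;  2α = 66.05°
n_0 = (+0.9647, +0.2635)
n_1 = (+0.5015, +0.8652)
n_2 = (-0.6132, +0.7899)
n_3 = (-0.9997, -0.0230)
n_4 = (-0.8066, -0.5911)
n_5 = (-0.0575, -0.9983)
n_6 = (+0.9083, -0.4183)
  (0,1): δ = 135.38°  ·
  (0,2): δ = 67.46°  ·
  (0,3): δ = 13.96°  ✓
  (0,4): δ = 20.96°  ✓
  (0,5): δ = 71.42°  ·
  (0,6): δ = 139.99°  ·
  (1,2): δ = 112.08°  ·
  (1,3): δ = 58.58°  ✓
  (1,4): δ = 23.66°  ✓
  (1,5): δ = 26.80°  ✓
  (1,6): δ = 95.37°  ·
  (2,3): δ = 126.50°  ·
  (2,4): δ = 91.58°  ·
  (2,5): δ = 41.12°  ✓
  (2,6): δ = 27.45°  ✓
  (3,4): δ = 145.08°  ·
  (3,5): δ = 94.62°  ·
  (3,6): δ = 26.05°  ✓
  (4,5): δ = 129.53°  ·
  (4,6): δ = 60.96°  ✓
  (5,6): δ = 111.43°  ·
antipodal pairs: 9

count = 9; pairs: (0,3), (0,4), (1,3), (1,4), (1,5), (2,5), (2,6), (3,6), (4,6)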